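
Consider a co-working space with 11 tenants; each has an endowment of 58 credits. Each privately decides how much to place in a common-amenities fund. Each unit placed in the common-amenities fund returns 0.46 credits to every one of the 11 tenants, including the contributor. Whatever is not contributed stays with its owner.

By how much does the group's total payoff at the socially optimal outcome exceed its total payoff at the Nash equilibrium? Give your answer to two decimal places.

2590.28 credits

The private return per contributed unit is 0.46 < 1, so contributing 0 is dominant for every player. At the Nash equilibrium everyone keeps their 58, and the group total is 11 × 58 = 638.
Each contributed unit returns 5.060 to the group as a whole (0.46 to each of 11 players), which exceeds 1, so the social optimum is full contribution: group total = 5.060 × 638 = 3228.28.
Efficiency loss = 3228.28 − 638 = 2590.28.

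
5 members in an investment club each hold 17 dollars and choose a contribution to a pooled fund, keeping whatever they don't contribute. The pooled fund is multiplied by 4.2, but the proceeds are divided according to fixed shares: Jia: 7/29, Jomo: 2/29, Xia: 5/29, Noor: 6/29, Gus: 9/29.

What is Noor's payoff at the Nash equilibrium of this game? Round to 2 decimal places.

46.54 dollars

For player j, contributing a unit is worthwhile iff 4.2 × (j's share) ≥ 1, i.e. iff j's share is at least 0.2381.
Jia and Gus are above the threshold, contributing 17 each; the remaining 3 contribute 0. Total contributed: 34.
Noor keeps 17 and receives 4.2 × 34 × 6/29 = 29.54 from the pooled fund, for a payoff of 46.54.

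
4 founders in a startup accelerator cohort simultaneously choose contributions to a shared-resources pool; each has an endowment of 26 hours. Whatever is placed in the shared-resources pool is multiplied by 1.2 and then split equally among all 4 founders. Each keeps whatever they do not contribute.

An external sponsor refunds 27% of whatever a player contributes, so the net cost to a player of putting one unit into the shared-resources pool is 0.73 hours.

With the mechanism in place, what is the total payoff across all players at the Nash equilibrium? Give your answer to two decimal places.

With the mechanism, a contributed unit returns (1.2/4) / 0.73 = 0.4110 per unit of net cost — still below 1 — so contributing 0 remains dominant for every player.
At the Nash equilibrium no one contributes; group total payoff = 4 × 26 = 104.

104.00 hours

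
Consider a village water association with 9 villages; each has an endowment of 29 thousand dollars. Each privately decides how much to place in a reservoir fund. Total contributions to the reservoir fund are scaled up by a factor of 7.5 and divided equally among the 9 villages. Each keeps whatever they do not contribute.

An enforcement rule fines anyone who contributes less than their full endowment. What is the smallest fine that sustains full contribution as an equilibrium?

Given the others contribute fully, the best deviation is to contribute 0 (any partial contribution still incurs the fine and gives up units whose private return 0.8333 is below 1).
Deviating from 29 to 0 saves 29 thousand dollars but forfeits the deviator's share of the drop in the reservoir fund: 7.5/9 × 29 = 24.17.
So the deviation gain is 29 − 24.17 = 4.83, and the fine must be at least 4.83 thousand dollars to wipe it out.

4.83 thousand dollars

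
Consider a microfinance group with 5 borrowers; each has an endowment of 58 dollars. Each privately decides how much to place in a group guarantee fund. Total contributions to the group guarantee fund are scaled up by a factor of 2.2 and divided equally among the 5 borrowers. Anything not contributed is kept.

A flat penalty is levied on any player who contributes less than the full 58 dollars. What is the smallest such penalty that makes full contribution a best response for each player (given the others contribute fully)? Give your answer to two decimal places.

Given the others contribute fully, the best deviation is to contribute 0 (any partial contribution still incurs the fine and gives up units whose private return 0.4400 is below 1).
Deviating from 58 to 0 saves 58 dollars but forfeits the deviator's share of the drop in the group guarantee fund: 2.2/5 × 58 = 25.52.
So the deviation gain is 58 − 25.52 = 32.48, and the fine must be at least 32.48 dollars to wipe it out.

32.48 dollars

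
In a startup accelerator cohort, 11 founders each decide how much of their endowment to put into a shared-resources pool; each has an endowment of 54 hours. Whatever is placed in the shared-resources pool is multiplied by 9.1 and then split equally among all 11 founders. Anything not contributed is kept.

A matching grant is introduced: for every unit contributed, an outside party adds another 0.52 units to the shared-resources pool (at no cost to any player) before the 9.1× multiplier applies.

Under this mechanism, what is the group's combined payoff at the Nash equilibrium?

8216.21 hours

Under the mechanism each unit contributed yields 9.1 × 1.52 / 11 = 1.2575 back to its contributor per unit of net cost, which exceeds 1, making full contribution the dominant choice for everyone.
So the Nash equilibrium is full contribution by all 11; the group earns 9.1 × 1.52 × 594 = 8216.21.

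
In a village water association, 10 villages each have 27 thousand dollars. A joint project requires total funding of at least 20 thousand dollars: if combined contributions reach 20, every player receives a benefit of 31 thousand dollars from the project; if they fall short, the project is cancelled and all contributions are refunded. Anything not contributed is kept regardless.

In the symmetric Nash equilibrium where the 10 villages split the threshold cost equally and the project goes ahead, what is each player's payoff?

56 thousand dollars

Equal share of the threshold: 20/10 = 2.
At this profile no one gains by cutting their contribution: any cut drops the total below 20, the project is cancelled, contributions are refunded, and the deviator ends with 27, which is less than 27 − 2 + 31 = 56. Contributing more than 2 just wastes the excess. So contributing exactly 2 is a best response.
Each player's payoff: 27 − 2 + 31 = 56.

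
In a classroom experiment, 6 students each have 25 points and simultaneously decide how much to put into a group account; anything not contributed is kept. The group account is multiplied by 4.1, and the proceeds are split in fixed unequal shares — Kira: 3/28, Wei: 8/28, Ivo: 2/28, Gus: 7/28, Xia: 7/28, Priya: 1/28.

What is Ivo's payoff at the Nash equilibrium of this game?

46.96 points

Each unit j contributes comes back to j as 4.1 × (j's share), so j prefers to contribute only if that share exceeds 1/4.1 = 0.2439; otherwise keeping the unit dominates.
Wei, Gus and Xia clear that bar, contributing 25 each; the remaining 3 contribute 0. Total contributed: 75.
Ivo keeps 25 and receives 4.1 × 75 × 2/28 = 21.96 from the group account, for a payoff of 46.96.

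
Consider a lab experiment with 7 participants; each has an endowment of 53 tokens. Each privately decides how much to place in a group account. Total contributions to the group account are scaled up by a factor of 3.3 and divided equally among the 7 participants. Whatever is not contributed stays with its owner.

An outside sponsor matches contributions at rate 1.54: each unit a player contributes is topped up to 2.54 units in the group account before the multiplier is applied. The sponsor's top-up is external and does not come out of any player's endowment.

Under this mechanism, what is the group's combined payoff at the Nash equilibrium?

The effective private return per unit is now 3.3 × 2.54 / 7 = 1.1974 > 1, so every player's dominant strategy flips to full contribution.
So the Nash equilibrium is full contribution by all 7; the group earns 3.3 × 2.54 × 371 = 3109.72.

3109.72 tokens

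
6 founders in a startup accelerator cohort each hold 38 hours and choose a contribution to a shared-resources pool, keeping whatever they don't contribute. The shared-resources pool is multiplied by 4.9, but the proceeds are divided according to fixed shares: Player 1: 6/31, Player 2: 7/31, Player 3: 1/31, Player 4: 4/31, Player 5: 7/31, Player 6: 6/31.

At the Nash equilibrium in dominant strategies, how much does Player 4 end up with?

A player with share s gets back 4.9·s per unit contributed, so full contribution is dominant for anyone with s > 1/4.9 = 0.2041 and zero contribution is dominant for anyone below.
The shares above 0.2041 belong to Player 2 and Player 5, contributing 38 each; the remaining 4 contribute 0. Total contributed: 76.
Player 4 keeps 38 and receives 4.9 × 76 × 4/31 = 48.05 from the shared-resources pool, for a payoff of 86.05.

86.05 hours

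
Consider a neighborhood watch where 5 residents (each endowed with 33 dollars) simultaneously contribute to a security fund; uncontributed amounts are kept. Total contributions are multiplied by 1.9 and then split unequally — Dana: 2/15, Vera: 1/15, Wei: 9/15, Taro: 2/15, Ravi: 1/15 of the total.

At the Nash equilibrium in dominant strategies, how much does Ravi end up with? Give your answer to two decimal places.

37.18 dollars

Player j's private return per contributed unit is 1.9 × (j's share). Contributing is weakly dominant for j when that share is at least 1/1.9 = 0.5263, and contributing 0 is dominant otherwise.
Wei alone (share 9/15) is above the threshold, contributing 33; the remaining 4 contribute 0. Total contributed: 33.
Ravi keeps 33 and receives 1.9 × 33 × 1/15 = 4.18 from the security fund, for a payoff of 37.18.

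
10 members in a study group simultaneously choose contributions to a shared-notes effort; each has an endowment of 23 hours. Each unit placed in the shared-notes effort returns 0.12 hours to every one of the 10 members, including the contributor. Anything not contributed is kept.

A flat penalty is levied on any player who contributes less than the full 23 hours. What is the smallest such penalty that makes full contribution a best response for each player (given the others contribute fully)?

20.24 hours

Given the others contribute fully, the best deviation is to contribute 0 (any partial contribution still incurs the fine and gives up units whose private return 0.12 is below 1).
Deviating from 23 to 0 saves 23 hours but forfeits the deviator's share of the drop in the shared-notes effort: 0.12 × 23 = 2.76.
So the deviation gain is 23 − 2.76 = 20.24, and the fine must be at least 20.24 hours to wipe it out.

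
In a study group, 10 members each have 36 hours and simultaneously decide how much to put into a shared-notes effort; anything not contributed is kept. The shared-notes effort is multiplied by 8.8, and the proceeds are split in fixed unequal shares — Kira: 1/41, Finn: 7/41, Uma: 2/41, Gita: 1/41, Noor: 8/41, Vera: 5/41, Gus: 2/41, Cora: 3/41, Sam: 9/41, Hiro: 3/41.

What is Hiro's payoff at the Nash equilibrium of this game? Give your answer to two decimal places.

Each unit j contributes comes back to j as 8.8 × (j's share), so j prefers to contribute only if that share exceeds 1/8.8 = 0.1136; otherwise keeping the unit dominates.
Finn, Noor, Vera and Sam are above the threshold, contributing 36 each; the remaining 6 contribute 0. Total contributed: 144.
Hiro keeps 36 and receives 8.8 × 144 × 3/41 = 92.72 from the shared-notes effort, for a payoff of 128.72.

128.72 hours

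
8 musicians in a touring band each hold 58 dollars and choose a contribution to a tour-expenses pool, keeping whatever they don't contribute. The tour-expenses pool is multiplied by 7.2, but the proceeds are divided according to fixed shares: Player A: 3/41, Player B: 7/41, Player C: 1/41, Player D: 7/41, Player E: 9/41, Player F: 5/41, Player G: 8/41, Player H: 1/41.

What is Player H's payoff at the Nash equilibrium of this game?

98.74 dollars

For player j, contributing a unit is worthwhile iff 7.2 × (j's share) ≥ 1, i.e. iff j's share is at least 0.1389.
Player B, Player D, Player E and Player G clear that bar, contributing 58 each; the remaining 4 contribute 0. Total contributed: 232.
Player H keeps 58 and receives 7.2 × 232 × 1/41 = 40.74 from the tour-expenses pool, for a payoff of 98.74.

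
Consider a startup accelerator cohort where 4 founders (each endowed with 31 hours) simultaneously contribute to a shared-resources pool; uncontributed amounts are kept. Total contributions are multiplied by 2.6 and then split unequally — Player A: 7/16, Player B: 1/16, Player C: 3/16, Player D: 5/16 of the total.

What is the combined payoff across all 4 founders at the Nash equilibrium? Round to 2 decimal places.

173.60 hours

For player j, contributing a unit is worthwhile iff 2.6 × (j's share) ≥ 1, i.e. iff j's share is at least 0.3846.
The only share above 0.3846 is Player A's 7/16, contributing 31; the remaining 3 contribute 0. Total contributed: 31.
The shared-resources pool pays out 2.6 × 31 = 80.60 in total (split across the unequal shares, but the aggregate is all that matters for the group sum).
The 3 free-riders keep 31 each, adding 93. Group total = 93 + 80.60 = 173.60.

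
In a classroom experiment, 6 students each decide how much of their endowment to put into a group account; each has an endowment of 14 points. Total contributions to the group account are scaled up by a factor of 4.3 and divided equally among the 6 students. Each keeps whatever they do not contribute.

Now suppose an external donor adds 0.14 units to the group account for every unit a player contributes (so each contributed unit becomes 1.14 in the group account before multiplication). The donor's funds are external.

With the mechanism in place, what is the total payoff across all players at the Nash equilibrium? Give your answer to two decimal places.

84.00 points

With the mechanism, a contributed unit returns 4.3 × 1.14 / 6 = 0.8170 per unit of net cost — still below 1 — so contributing 0 remains dominant for every player.
At the Nash equilibrium no one contributes; group total payoff = 6 × 14 = 84.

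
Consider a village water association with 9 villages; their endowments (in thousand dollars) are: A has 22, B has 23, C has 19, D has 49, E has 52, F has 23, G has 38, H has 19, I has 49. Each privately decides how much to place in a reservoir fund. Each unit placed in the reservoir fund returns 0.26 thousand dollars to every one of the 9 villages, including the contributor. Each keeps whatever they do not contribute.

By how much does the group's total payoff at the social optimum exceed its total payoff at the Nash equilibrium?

393.96 thousand dollars

The private return per contributed unit is 0.26 < 1 for everyone, so the Nash equilibrium is zero contribution and the group total is Σ E_j = 22 + 23 + 19 + 49 + 52 + 23 + 38 + 19 + 49 = 294.
Each contributed unit returns 2.340 to the group, so the social optimum is full contribution by everyone: group total = 2.340 × 294 = 687.96.
Efficiency loss = (2.340 − 1) × 294 = 393.96.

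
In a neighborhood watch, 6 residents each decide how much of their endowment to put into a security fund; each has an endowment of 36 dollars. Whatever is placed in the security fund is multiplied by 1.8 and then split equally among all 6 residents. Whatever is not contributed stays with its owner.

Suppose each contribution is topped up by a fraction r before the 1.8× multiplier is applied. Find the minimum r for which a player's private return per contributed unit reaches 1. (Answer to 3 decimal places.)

With matching at rate r, one contributed unit becomes (1 + r) in the security fund and returns 1.8 × (1 + r) / 6 to the contributor.
Setting this equal to 1: 1 + r = 6/1.8 = 3.3333.
So the minimum matching rate is r = 3.3333 − 1 = 2.333.

2.333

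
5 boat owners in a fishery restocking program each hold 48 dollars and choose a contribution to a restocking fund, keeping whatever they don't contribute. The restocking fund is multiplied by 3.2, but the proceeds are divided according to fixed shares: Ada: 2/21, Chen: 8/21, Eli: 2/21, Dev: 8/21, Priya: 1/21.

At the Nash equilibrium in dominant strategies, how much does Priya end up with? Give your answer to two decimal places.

62.63 dollars

Each unit j contributes comes back to j as 3.2 × (j's share), so j prefers to contribute only if that share exceeds 1/3.2 = 0.3125; otherwise keeping the unit dominates.
Chen and Dev clear that bar, contributing 48 each; the remaining 3 contribute 0. Total contributed: 96.
Priya keeps 48 and receives 3.2 × 96 × 1/21 = 14.63 from the restocking fund, for a payoff of 62.63.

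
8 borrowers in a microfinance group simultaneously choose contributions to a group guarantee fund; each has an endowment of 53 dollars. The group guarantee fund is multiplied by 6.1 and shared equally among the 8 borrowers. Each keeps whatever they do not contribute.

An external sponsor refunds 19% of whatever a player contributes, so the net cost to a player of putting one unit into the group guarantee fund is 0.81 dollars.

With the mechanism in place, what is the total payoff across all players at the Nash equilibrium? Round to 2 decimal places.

424.00 dollars

Even with the mechanism, each unit contributed returns only (6.1/8) / 0.81 = 0.9414 per unit of net cost, so contributing nothing is still dominant.
At the Nash equilibrium no one contributes; group total payoff = 8 × 53 = 424.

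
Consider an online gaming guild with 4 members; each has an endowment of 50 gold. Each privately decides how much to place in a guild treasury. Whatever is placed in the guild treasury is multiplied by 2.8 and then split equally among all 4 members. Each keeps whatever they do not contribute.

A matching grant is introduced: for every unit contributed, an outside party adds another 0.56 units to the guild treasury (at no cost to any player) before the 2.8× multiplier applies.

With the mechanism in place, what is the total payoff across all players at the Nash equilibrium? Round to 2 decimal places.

Under the mechanism each unit contributed yields 2.8 × 1.56 / 4 = 1.0920 back to its contributor per unit of net cost, which exceeds 1, making full contribution the dominant choice for everyone.
At the Nash equilibrium everyone contributes 50. Group total payoff = 2.8 × 1.56 × 200 = 873.60.

873.60 gold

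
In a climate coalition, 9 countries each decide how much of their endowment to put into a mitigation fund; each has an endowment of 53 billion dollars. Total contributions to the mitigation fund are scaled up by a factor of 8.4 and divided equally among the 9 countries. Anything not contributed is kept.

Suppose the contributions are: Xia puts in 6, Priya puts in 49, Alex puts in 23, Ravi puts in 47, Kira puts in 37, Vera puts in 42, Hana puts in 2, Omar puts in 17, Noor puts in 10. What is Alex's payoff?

Total contributed: 6 + 49 + 23 + 47 + 37 + 42 + 2 + 17 + 10 = 233.
Each receives 8.4 × 233 / 9 = 217.47 from the mitigation fund.
Alex keeps 53 − 23 = 30, so Alex's payoff is 30 + 217.47 = 247.47.

247.47 billion dollars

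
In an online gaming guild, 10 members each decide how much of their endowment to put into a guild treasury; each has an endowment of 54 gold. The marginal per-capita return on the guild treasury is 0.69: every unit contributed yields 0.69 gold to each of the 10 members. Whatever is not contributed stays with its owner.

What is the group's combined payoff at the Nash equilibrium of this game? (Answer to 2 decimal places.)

The private return per contributed unit is 0.69 < 1, so contributing 0 is dominant for every player. At the Nash equilibrium everyone keeps their 54, and the group total is 10 × 54 = 540.

540.00 gold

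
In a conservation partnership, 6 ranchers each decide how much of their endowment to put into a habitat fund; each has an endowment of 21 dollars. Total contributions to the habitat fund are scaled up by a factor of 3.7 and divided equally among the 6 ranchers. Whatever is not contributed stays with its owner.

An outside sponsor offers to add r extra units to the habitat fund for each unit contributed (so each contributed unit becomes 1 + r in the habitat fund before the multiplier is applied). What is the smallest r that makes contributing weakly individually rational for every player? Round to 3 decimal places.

With matching at rate r, one contributed unit becomes (1 + r) in the habitat fund and returns 3.7 × (1 + r) / 6 to the contributor.
Setting this equal to 1: 1 + r = 6/3.7 = 1.6216.
So the minimum matching rate is r = 1.6216 − 1 = 0.622.

0.622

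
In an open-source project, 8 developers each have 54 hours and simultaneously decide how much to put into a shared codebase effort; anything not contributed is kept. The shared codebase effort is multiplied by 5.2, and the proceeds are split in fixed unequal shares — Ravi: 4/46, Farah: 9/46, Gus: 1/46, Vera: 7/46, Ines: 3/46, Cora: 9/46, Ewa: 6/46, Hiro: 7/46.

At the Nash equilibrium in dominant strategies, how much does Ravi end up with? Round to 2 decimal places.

102.83 hours

A player with share s gets back 5.2·s per unit contributed, so full contribution is dominant for anyone with s > 1/5.2 = 0.1923 and zero contribution is dominant for anyone below.
Farah and Cora are above the threshold, contributing 54 each; the remaining 6 contribute 0. Total contributed: 108.
Ravi keeps 54 and receives 5.2 × 108 × 4/46 = 48.83 from the shared codebase effort, for a payoff of 102.83.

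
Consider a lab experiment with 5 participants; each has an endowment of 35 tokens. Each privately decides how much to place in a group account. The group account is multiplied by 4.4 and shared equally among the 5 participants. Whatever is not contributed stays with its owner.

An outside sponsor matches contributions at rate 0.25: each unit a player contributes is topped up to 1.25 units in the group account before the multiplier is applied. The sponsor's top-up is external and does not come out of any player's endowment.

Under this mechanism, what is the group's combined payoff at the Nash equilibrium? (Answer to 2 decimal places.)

With the mechanism, a contributed unit returns 4.4 × 1.25 / 5 = 1.1000 per unit of net cost to the contributor — now above 1 — so contributing fully is weakly dominant for every player.
At the Nash equilibrium everyone contributes 35. Group total payoff = 4.4 × 1.25 × 175 = 962.50.

962.50 tokens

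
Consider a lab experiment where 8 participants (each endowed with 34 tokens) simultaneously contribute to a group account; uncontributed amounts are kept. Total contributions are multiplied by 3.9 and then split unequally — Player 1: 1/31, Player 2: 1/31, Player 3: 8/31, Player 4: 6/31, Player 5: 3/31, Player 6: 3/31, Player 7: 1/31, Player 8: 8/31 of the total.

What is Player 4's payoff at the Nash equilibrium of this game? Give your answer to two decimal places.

Player j's private return per contributed unit is 3.9 × (j's share). Contributing is weakly dominant for j when that share is at least 1/3.9 = 0.2564, and contributing 0 is dominant otherwise.
The shares above 0.2564 belong to Player 3 and Player 8, contributing 34 each; the remaining 6 contribute 0. Total contributed: 68.
Player 4 keeps 34 and receives 3.9 × 68 × 6/31 = 51.33 from the group account, for a payoff of 85.33.

85.33 tokens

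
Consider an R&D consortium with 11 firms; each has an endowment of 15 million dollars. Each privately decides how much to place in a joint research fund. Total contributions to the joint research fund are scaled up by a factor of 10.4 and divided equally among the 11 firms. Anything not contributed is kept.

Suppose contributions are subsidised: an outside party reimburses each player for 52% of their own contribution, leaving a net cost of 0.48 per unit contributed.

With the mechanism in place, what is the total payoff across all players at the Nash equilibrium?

1801.80 million dollars

With the mechanism, a contributed unit returns (10.4/11) / 0.48 = 1.9697 per unit of net cost to the contributor — now above 1 — so contributing fully is weakly dominant for every player.
So the Nash equilibrium is full contribution by all 11; the group earns 11 × (15 × 0.52 + 10.4 × 15) = 1801.80.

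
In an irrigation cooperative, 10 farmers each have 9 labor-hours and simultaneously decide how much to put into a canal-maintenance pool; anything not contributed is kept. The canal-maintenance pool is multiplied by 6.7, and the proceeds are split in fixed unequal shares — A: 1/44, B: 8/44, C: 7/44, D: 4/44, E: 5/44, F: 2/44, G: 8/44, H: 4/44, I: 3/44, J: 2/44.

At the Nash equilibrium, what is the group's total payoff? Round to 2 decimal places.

243.90 labor-hours

Each unit j contributes comes back to j as 6.7 × (j's share), so j prefers to contribute only if that share exceeds 1/6.7 = 0.1493; otherwise keeping the unit dominates.
B, C and G are above the threshold, contributing 9 each; the remaining 7 contribute 0. Total contributed: 27.
The canal-maintenance pool pays out 6.7 × 27 = 180.90 in total (split across the unequal shares, but the aggregate is all that matters for the group sum).
The 7 free-riders keep 9 each, adding 63. Group total = 63 + 180.90 = 243.90.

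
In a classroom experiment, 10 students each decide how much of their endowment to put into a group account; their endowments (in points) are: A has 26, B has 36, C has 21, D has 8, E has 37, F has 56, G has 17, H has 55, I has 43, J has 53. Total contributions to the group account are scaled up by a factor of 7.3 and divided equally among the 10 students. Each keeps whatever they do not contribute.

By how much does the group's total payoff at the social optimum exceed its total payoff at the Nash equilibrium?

The private return per contributed unit is 7.3/10 = 0.7300 < 1 for every player regardless of endowment, so the Nash equilibrium is zero contribution and the group total is Σ E_j = 26 + 36 + 21 + 8 + 37 + 56 + 17 + 55 + 43 + 53 = 352.
Each contributed unit returns 7.300 to the group, so the social optimum is full contribution by everyone: group total = 7.300 × 352 = 2569.60.
Efficiency loss = (7.300 − 1) × 352 = 2217.60.

2217.60 points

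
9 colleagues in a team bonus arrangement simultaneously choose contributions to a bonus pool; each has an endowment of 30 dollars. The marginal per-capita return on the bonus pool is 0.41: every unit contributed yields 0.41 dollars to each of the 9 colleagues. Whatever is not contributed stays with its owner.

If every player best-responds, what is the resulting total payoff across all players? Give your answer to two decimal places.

The private return per contributed unit is 0.41 < 1, so contributing 0 is dominant for every player. At the Nash equilibrium everyone keeps their 30, and the group total is 9 × 30 = 270.

270.00 dollars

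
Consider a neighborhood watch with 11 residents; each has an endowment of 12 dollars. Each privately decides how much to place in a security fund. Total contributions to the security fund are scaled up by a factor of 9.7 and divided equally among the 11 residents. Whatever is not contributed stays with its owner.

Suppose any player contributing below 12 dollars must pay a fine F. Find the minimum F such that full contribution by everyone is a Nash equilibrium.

Given the others contribute fully, the best deviation is to contribute 0 (any partial contribution still incurs the fine and gives up units whose private return 0.8818 is below 1).
Deviating from 12 to 0 saves 12 dollars but forfeits the deviator's share of the drop in the security fund: 9.7/11 × 12 = 10.58.
So the deviation gain is 12 − 10.58 = 1.42, and the fine must be at least 1.42 dollars to wipe it out.

1.42 dollars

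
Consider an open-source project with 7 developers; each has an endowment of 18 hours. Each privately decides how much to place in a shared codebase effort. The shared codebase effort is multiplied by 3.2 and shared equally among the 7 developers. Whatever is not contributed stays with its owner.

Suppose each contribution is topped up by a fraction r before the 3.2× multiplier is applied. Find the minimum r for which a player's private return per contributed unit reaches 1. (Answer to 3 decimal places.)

1.188

With matching at rate r, one contributed unit becomes (1 + r) in the shared codebase effort and returns 3.2 × (1 + r) / 7 to the contributor.
Setting this equal to 1: 1 + r = 7/3.2 = 2.1875.
So the minimum matching rate is r = 2.1875 − 1 = 1.188.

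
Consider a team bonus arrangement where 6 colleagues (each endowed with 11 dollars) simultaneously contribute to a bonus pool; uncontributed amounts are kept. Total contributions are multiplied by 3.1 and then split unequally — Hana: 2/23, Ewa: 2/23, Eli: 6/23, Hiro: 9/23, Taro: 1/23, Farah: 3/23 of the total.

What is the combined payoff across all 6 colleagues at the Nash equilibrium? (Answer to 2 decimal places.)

89.10 dollars

For player j, contributing a unit is worthwhile iff 3.1 × (j's share) ≥ 1, i.e. iff j's share is at least 0.3226.
The only share above 0.3226 is Hiro's 9/23, contributing 11; the remaining 5 contribute 0. Total contributed: 11.
The bonus pool pays out 3.1 × 11 = 34.10 in total (split across the unequal shares, but the aggregate is all that matters for the group sum).
The 5 free-riders keep 11 each, adding 55. Group total = 55 + 34.10 = 89.10.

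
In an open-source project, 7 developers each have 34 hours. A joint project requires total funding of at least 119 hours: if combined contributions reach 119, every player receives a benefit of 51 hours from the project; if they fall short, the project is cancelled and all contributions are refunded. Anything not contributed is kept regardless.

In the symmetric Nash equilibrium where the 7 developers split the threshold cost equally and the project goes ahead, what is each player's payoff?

68 hours

Equal share of the threshold: 119/7 = 17.
At this profile no one gains by cutting their contribution: any cut drops the total below 119, the project is cancelled, contributions are refunded, and the deviator ends with 34, which is less than 34 − 17 + 51 = 68. Contributing more than 17 just wastes the excess. So contributing exactly 17 is a best response.
Each player's payoff: 34 − 17 + 51 = 68.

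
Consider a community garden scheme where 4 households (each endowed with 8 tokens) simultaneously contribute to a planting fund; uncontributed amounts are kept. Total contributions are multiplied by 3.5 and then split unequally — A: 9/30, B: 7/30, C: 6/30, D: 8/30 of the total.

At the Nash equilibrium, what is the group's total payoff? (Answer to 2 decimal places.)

52.00 tokens

A player with share s gets back 3.5·s per unit contributed, so full contribution is dominant for anyone with s > 1/3.5 = 0.2857 and zero contribution is dominant for anyone below.
Only A (9/30) clears that bar, contributing 8; the remaining 3 contribute 0. Total contributed: 8.
The planting fund pays out 3.5 × 8 = 28.00 in total (split across the unequal shares, but the aggregate is all that matters for the group sum).
The 3 free-riders keep 8 each, adding 24. Group total = 24 + 28.00 = 52.00.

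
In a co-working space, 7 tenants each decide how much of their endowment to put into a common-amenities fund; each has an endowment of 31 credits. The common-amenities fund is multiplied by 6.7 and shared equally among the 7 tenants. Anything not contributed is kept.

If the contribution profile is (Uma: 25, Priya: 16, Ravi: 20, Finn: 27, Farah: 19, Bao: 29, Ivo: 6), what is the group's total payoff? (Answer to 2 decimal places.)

1026.40 credits

Total contributed: 25 + 16 + 20 + 27 + 19 + 29 + 6 = 142; total kept: 7 × 31 − 142 = 75.
The common-amenities fund pays out 6.7 × 142 = 951.40 in aggregate.
Group total = 75 + 951.40 = 1026.40.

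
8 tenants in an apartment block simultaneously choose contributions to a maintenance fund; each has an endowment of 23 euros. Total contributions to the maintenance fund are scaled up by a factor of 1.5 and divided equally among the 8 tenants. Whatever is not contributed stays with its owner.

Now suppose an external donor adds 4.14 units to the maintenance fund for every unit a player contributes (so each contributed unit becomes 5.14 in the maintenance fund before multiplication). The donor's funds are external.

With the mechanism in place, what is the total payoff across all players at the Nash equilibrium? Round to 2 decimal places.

The effective private return is 1.5 × 5.14 / 8 = 0.9638, which is still under 1, so the mechanism doesn't change anyone's dominant strategy: zero contribution.
At the Nash equilibrium no one contributes; group total payoff = 8 × 23 = 184.

184.00 euros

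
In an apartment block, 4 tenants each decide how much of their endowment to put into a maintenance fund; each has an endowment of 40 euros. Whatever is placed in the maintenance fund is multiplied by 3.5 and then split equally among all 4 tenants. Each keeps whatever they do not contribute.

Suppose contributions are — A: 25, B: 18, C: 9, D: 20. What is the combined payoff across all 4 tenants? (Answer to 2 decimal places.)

340.00 euros

Total contributed: 25 + 18 + 9 + 20 = 72; total kept: 4 × 40 − 72 = 88.
The maintenance fund pays out 3.5 × 72 = 252.00 in aggregate.
Group total = 88 + 252.00 = 340.00.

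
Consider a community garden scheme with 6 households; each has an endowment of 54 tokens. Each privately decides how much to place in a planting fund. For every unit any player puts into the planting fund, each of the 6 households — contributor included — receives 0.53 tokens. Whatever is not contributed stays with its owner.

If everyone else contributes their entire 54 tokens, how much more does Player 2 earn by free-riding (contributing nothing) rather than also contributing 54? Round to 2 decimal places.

Switching from a contribution of 54 to 0 lets Player 2 keep an extra 54 tokens, but lowers the planting fund by 54, which costs Player 2 their own share of that drop: 0.53 × 54 = 28.62.
Net gain = 54 − 28.62 = 25.38. The private return per contributed unit (0.53) is below 1, so free-riding is indeed the best response regardless of what the others do.

25.38 tokens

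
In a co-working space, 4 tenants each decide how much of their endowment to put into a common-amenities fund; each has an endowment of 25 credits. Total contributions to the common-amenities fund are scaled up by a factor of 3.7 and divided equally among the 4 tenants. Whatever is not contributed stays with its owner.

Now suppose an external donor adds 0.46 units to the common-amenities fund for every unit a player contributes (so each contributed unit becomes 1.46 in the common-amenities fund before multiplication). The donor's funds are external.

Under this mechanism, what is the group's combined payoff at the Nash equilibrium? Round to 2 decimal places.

540.20 credits

With the mechanism, a contributed unit returns 3.7 × 1.46 / 4 = 1.3505 per unit of net cost to the contributor — now above 1 — so contributing fully is weakly dominant for every player.
At the Nash equilibrium everyone contributes 25. Group total payoff = 3.7 × 1.46 × 100 = 540.20.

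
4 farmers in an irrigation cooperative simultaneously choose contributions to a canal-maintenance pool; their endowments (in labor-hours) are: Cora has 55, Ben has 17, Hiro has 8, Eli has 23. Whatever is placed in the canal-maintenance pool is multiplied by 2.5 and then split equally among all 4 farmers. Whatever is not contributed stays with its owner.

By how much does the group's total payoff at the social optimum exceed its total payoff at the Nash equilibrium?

154.50 labor-hours

The private return per contributed unit is 2.5/4 = 0.6250 < 1 for every player regardless of endowment, so the Nash equilibrium is zero contribution and the group total is Σ E_j = 55 + 17 + 8 + 23 = 103.
Each contributed unit returns 2.500 to the group, so the social optimum is full contribution by everyone: group total = 2.500 × 103 = 257.50.
Efficiency loss = (2.500 − 1) × 103 = 154.50.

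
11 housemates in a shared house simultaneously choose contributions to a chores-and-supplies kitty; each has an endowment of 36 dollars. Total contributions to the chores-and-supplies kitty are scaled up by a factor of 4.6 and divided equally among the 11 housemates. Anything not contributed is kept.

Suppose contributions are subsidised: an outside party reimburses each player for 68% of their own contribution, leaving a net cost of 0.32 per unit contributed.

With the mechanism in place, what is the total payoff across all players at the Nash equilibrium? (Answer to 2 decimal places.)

Under the mechanism each unit contributed yields (4.6/11) / 0.32 = 1.3068 back to its contributor per unit of net cost, which exceeds 1, making full contribution the dominant choice for everyone.
At the Nash equilibrium everyone contributes 36. Group total payoff = 11 × (36 × 0.68 + 4.6 × 36) = 2090.88.

2090.88 dollars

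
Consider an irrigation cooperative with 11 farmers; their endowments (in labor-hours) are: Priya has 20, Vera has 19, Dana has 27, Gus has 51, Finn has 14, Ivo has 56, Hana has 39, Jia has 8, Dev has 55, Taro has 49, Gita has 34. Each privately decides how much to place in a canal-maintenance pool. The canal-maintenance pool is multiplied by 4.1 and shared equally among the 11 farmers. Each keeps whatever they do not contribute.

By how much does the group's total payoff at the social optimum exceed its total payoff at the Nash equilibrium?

The private return per contributed unit is 4.1/11 = 0.3727 < 1 for every player regardless of endowment, so the Nash equilibrium is zero contribution and the group total is Σ E_j = 20 + 19 + 27 + 51 + 14 + 56 + 39 + 8 + 55 + 49 + 34 = 372.
Each contributed unit returns 4.100 to the group, so the social optimum is full contribution by everyone: group total = 4.100 × 372 = 1525.20.
Efficiency loss = (4.100 − 1) × 372 = 1153.20.

1153.20 labor-hours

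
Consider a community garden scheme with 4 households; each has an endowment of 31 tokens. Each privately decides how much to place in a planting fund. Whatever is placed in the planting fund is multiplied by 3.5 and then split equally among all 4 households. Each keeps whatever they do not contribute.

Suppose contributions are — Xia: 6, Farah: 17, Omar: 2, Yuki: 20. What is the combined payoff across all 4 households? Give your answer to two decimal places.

236.50 tokens

Total contributed: 6 + 17 + 2 + 20 = 45; total kept: 4 × 31 − 45 = 79.
The planting fund pays out 3.5 × 45 = 157.50 in aggregate.
Group total = 79 + 157.50 = 236.50.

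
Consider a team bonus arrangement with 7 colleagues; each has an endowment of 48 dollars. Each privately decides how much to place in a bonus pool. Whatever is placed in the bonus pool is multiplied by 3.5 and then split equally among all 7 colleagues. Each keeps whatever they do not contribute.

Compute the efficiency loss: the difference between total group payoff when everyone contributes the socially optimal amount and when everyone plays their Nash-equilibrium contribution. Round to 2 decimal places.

Each contributed unit returns 3.5/7 = 0.5000 to its contributor — below 1 — so contributing 0 is dominant for every player. At the Nash equilibrium everyone keeps their 48, and the group total is 7 × 48 = 336.
Each contributed unit returns 3.500 to the group as a whole (0.5000 to each of 7 players), which exceeds 1, so the social optimum is full contribution: group total = 3.500 × 336 = 1176.00.
Efficiency loss = 1176.00 − 336 = 840.00.

840.00 dollars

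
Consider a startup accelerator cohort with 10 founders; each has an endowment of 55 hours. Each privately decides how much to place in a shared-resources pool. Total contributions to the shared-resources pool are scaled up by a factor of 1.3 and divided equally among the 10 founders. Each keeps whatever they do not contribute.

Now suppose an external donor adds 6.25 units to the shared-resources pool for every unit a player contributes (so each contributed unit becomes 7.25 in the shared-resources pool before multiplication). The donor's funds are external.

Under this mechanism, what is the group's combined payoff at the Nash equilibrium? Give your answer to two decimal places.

Even with the mechanism, each unit contributed returns only 1.3 × 7.25 / 10 = 0.9425 per unit of net cost, so contributing nothing is still dominant.
At the Nash equilibrium no one contributes; group total payoff = 10 × 55 = 550.

550.00 hours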